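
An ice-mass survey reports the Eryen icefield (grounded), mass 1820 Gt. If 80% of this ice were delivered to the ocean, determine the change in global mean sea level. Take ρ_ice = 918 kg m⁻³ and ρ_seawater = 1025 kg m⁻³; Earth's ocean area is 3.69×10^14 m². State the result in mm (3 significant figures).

Eryen: 0.8 × 1820 Gt = 1.456×10^15 kg; dividing by ρ_w = 1025 kg m⁻³ gives 1.420×10^12 m³ of water.
Spread over 3.69×10^14 m² of ocean, Δh = 1.420×10^12 / 3.69×10^14 = 3.85×10^-3 m = 3.85 mm.

≈ 3.85 mm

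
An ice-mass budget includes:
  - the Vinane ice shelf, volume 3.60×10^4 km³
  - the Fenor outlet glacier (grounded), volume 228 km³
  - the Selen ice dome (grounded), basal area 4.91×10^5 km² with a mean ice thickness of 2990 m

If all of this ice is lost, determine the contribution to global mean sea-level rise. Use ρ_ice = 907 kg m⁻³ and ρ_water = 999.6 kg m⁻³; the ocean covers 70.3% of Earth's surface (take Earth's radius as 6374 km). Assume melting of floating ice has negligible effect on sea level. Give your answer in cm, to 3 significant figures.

≈ 371 cm

The Vinane ice shelf is floating and already displaces its own weight of water, so its melt adds essentially nothing to sea level.
Fenor: 228 km³ × (907/999.6) = 206.9 km³ of water.
Selen: ice volume = 4.91×10^5 km² × 2990 m = 1.468×10^6 km³; 1.468×10^6 × (907/999.6) = 1.332×10^6 km³ of water.
Total added water ≈ 1.332×10^15 m³ over 3.59×10^14 m² → Δh = 3.71 m = 371 cm.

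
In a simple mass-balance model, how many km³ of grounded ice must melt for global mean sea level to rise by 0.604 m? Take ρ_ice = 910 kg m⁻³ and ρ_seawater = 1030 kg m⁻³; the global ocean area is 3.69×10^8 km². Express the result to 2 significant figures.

Required water volume = Δh × A = 0.604 m × 3.69×10^14 m² = 2.229×10^14 m³ = 2.229×10^5 km³.
Ice volume = water volume × ρ_w/ρ_ice = 2.229×10^5 × 1030/910 = 2.5×10^5 km³.

≈ 2.5×10^5 km³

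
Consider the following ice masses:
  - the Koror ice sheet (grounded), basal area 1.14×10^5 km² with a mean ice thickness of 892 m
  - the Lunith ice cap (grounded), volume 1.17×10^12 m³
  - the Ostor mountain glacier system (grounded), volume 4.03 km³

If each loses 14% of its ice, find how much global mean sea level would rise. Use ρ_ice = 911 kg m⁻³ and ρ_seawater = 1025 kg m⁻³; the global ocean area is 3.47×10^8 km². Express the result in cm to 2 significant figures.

Koror: ice volume = 1.14×10^5 km² × 892 m = 1.017×10^5 km³; 0.14 × 1.017×10^5 × (911/1025) = 1.265×10^4 km³ of water.
Lunith: 0.14 × 1.17×10^12 m³ × (911/1025) = 1.456×10^11 m³ of water.
Ostor: 0.14 × 4.03 km³ × (911/1025) = 0.5014 km³ of water.
Total added water ≈ 1.280×10^13 m³ over 3.47×10^14 m² → Δh = 0.0369 m = 3.7 cm.

≈ 3.7 cm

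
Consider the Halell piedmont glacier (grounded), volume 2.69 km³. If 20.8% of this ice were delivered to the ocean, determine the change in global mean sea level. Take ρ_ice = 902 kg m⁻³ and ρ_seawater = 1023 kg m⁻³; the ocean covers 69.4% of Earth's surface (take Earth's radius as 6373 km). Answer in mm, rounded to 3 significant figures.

Halell: 0.208 × 2.69 km³ × (902/1023) = 0.4933 km³ of water.
Spread over 3.54×10^14 m² of ocean, Δh = 4.933×10^8 / 3.54×10^14 = 1.39×10^-6 m = 1.39×10^-3 mm.

≈ 1.39×10^-3 mm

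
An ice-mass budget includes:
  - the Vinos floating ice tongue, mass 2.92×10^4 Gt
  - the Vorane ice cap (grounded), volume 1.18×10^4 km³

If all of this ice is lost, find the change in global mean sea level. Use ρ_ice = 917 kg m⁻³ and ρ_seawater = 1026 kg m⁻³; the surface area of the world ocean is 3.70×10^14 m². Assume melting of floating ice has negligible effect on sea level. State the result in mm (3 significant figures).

The Vinos floating ice tongue is floating and already displaces its own weight of water, so its melt adds essentially nothing to sea level.
Vorane: 1.18×10^4 km³ × (917/1026) = 1.055×10^4 km³ of water.
Total added water ≈ 1.055×10^13 m³ over 3.70×10^14 m² → Δh = 0.0285 m = 28.5 mm.

≈ 28.5 mm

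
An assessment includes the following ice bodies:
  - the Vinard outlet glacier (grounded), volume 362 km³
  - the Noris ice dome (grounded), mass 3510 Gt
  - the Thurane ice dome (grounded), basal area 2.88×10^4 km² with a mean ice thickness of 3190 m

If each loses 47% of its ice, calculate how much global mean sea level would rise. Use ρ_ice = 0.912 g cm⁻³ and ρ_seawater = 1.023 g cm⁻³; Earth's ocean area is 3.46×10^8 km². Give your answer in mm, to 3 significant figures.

≈ 116 mm

Vinard: 0.47 × 362 km³ × (912/1023) = 151.7 km³ of water.
Noris: 0.47 × 3510 Gt = 1.650×10^15 kg; dividing by ρ_w = 1.023 g cm⁻³ = 1023 kg m⁻³ gives 1.613×10^12 m³ of water.
Thurane: ice volume = 2.88×10^4 km² × 3190 m = 9.187×10^4 km³; 0.47 × 9.187×10^4 × (912/1023) = 3.849×10^4 km³ of water.
Total added water ≈ 4.026×10^13 m³ over 3.46×10^14 m² → Δh = 0.116 m = 116 mm.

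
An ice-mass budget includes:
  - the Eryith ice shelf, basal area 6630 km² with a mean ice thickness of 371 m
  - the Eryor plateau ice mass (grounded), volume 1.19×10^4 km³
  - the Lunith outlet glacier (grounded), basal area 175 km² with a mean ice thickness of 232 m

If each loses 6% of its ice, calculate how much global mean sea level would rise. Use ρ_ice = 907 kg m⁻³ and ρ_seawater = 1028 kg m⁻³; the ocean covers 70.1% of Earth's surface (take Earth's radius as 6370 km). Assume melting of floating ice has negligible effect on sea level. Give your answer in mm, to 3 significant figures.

The Eryith ice shelf is floating and already displaces its own weight of water, so its melt adds essentially nothing to sea level.
Eryor: 0.06 × 1.19×10^4 km³ × (907/1028) = 630.0 km³ of water.
Lunith: ice volume = 175 km² × 232 m = 40.60 km³; 0.06 × 40.60 × (907/1028) = 2.149 km³ of water.
Total added water ≈ 6.321×10^11 m³ over 3.57×10^14 m² → Δh = 1.77×10^-3 m = 1.77 mm.

≈ 1.77 mm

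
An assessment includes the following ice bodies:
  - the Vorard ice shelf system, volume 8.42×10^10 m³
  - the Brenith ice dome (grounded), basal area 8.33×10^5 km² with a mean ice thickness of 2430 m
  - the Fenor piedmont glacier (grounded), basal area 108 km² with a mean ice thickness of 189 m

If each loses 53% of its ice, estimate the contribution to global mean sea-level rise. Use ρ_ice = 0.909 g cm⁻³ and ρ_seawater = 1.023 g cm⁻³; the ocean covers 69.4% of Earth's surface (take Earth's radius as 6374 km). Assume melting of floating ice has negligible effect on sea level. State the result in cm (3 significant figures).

The Vorard ice shelf system is floating and already displaces its own weight of water, so its melt adds essentially nothing to sea level.
Brenith: ice volume = 8.33×10^5 km² × 2430 m = 2.024×10^6 km³; 0.53 × 2.024×10^6 × (909/1023) = 9.533×10^5 km³ of water.
Fenor: ice volume = 108 km² × 189 m = 20.41 km³; 0.53 × 20.41 × (909/1023) = 9.613 km³ of water.
Total added water ≈ 9.533×10^14 m³ over 3.54×10^14 m² → Δh = 2.69 m = 269 cm.

≈ 269 cm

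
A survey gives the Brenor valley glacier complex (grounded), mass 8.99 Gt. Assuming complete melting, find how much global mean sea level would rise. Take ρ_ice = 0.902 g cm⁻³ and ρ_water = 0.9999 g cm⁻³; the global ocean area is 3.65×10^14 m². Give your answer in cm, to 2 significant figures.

Brenor: 8.99 Gt = 8.990×10^12 kg; dividing by ρ_w = 0.9999 g cm⁻³ = 999.9 kg m⁻³ gives 8.991×10^9 m³ of water.
Spread over 3.65×10^14 m² of ocean, Δh = 8.991×10^9 / 3.65×10^14 = 2.46×10^-5 m = 2.5×10^-3 cm.

≈ 2.5×10^-3 cm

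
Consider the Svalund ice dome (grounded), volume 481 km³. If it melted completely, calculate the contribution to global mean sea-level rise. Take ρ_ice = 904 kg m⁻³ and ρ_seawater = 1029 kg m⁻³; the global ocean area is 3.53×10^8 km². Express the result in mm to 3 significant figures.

≈ 1.20 mm

Svalund: 481 km³ × (904/1029) = 422.6 km³ of water.
Spread over 3.53×10^14 m² of ocean, Δh = 4.226×10^11 / 3.53×10^14 = 1.20×10^-3 m = 1.20 mm.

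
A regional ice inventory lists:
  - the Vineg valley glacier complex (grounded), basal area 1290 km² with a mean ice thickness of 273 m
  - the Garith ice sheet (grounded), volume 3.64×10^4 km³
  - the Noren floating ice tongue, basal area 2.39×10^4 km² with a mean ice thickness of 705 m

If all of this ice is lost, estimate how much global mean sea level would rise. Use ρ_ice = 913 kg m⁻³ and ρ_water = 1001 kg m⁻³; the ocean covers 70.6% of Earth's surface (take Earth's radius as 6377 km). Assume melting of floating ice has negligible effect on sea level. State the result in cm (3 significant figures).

≈ 9.29 cm

Vineg: ice volume = 1290 km² × 273 m = 352.2 km³; 352.2 × (913/1001) = 321.2 km³ of water.
Garith: 3.64×10^4 km³ × (913/1001) = 3.320×10^4 km³ of water.
The Noren floating ice tongue is floating and already displaces its own weight of water, so its melt adds essentially nothing to sea level.
Total added water ≈ 3.352×10^13 m³ over 3.61×10^14 m² → Δh = 0.0929 m = 9.29 cm.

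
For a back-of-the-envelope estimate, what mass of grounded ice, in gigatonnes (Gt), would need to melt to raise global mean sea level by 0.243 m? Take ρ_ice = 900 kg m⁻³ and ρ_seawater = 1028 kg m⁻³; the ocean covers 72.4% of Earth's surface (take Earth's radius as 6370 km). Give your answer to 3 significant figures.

≈ 9.22×10^4 Gt

Required water volume = Δh × A = 0.243 m × 3.69×10^14 m² = 8.971×10^13 m³.
ρ_w = 1028 kg m⁻³, so the mass of water = 8.971×10^13 m³ × 1028 kg m⁻³ = 9.222×10^16 kg = 9.22×10^4 Gt (and the same mass of ice, by conservation).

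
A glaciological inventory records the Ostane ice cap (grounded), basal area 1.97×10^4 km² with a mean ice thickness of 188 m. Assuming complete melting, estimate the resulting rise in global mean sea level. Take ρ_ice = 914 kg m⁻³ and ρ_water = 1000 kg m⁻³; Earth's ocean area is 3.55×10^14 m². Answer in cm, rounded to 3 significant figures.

≈ 0.954 cm

Ostane: ice volume = 1.97×10^4 km² × 188 m = 3704 km³; 3704 × (914/1000) = 3385 km³ of water.
Spread over 3.55×10^14 m² of ocean, Δh = 3.385×10^12 / 3.55×10^14 = 9.54×10^-3 m = 0.954 cm.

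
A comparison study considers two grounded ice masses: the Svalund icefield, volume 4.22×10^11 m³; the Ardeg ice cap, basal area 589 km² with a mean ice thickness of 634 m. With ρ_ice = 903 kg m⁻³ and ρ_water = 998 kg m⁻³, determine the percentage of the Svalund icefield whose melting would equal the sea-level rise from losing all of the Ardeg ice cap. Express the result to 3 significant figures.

≈ 88.5 %

Equal sea-level rise means equal mass of meltwater, i.e. equal mass of ice lost.
Ice mass of Ardeg: 3.372×10^14 kg; ice mass of Svalund: 3.811×10^14 kg.
Fraction required = 3.372×10^14 / 3.811×10^14 = 0.885 → 88.5 %.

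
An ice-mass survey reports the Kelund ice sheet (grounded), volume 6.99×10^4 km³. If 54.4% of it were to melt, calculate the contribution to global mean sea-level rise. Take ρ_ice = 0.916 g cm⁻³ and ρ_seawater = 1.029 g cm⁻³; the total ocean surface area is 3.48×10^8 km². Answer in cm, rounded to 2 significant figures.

Kelund: 0.544 × 6.99×10^4 km³ × (916/1029) = 3.385×10^4 km³ of water.
Spread over 3.48×10^14 m² of ocean, Δh = 3.385×10^13 / 3.48×10^14 = 0.0973 m = 9.7 cm.

≈ 9.7 cm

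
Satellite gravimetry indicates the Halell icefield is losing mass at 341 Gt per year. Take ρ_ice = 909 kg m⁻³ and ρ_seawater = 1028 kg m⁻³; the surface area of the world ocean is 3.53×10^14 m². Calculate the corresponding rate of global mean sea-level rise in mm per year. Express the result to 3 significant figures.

ρ_w = 1028 kg m⁻³. Annual water volume added = 341 Gt / ρ_w = 3.410×10^14 kg / 1028 kg m⁻³ = 3.317×10^11 m³.
Δh per year = 3.317×10^11 / 3.53×10^14 = 9.40×10^-4 m = 0.940 mm.

≈ 0.940 mm/yr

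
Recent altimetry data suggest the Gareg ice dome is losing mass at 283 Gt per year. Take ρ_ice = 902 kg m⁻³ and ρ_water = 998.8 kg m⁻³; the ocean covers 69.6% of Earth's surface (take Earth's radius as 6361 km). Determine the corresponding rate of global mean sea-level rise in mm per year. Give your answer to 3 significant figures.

≈ 0.801 mm/yr

ρ_w = 998.8 kg m⁻³. Annual water volume added = 283 Gt / ρ_w = 2.830×10^14 kg / 998.8 kg m⁻³ = 2.833×10^11 m³.
Δh per year = 2.833×10^11 / 3.54×10^14 = 8.01×10^-4 m = 0.801 mm.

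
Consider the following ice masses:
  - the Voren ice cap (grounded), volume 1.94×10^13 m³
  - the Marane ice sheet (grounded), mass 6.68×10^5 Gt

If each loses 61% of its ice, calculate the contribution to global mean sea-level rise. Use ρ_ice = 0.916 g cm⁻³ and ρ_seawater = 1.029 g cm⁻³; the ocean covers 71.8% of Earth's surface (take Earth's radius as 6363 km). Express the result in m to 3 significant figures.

Voren: 0.61 × 1.94×10^13 m³ × (916/1029) = 1.053×10^13 m³ of water.
Marane: 0.61 × 6.68×10^5 Gt = 4.075×10^17 kg; dividing by ρ_w = 1.029 g cm⁻³ = 1029 kg m⁻³ gives 3.960×10^14 m³ of water.
Total added water ≈ 4.065×10^14 m³ over 3.65×10^14 m² → Δh = 1.11 m.

≈ 1.11 m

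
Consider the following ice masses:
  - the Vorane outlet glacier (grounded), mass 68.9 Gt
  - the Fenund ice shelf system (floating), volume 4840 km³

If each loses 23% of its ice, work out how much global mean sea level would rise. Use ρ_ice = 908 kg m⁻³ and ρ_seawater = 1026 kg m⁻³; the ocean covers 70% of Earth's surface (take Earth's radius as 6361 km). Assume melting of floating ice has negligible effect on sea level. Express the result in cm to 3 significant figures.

≈ 4.34×10^-3 cm

Vorane: 0.23 × 68.9 Gt = 1.585×10^13 kg; dividing by ρ_w = 1026 kg m⁻³ gives 1.545×10^10 m³ of water.
The Fenund ice shelf system is floating and already displaces its own weight of water, so its melt adds essentially nothing to sea level.
Total added water ≈ 1.545×10^10 m³ over 3.56×10^14 m² → Δh = 4.34×10^-5 m = 4.34×10^-3 cm.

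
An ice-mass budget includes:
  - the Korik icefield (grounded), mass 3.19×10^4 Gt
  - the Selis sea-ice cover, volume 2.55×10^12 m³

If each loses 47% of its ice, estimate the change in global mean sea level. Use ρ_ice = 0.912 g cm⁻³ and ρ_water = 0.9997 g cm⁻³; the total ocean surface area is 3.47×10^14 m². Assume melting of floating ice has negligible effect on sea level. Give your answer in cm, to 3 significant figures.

Korik: 0.47 × 3.19×10^4 Gt = 1.499×10^16 kg; dividing by ρ_w = 0.9997 g cm⁻³ = 999.7 kg m⁻³ gives 1.500×10^13 m³ of water.
The Selis sea-ice cover is floating and already displaces its own weight of water, so its melt adds essentially nothing to sea level.
Total added water ≈ 1.500×10^13 m³ over 3.47×10^14 m² → Δh = 0.0432 m = 4.32 cm.

≈ 4.32 cm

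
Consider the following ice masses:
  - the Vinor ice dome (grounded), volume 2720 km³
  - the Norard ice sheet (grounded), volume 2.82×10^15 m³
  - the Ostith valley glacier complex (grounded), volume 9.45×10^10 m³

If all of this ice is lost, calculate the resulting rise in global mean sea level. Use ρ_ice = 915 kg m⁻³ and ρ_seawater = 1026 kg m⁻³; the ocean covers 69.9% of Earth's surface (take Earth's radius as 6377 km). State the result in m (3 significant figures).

≈ 7.05 m

Vinor: 2720 km³ × (915/1026) = 2426 km³ of water.
Norard: 2.82×10^15 m³ × (915/1026) = 2.515×10^15 m³ of water.
Ostith: 9.45×10^10 m³ × (915/1026) = 8.428×10^10 m³ of water.
Total added water ≈ 2.517×10^15 m³ over 3.57×10^14 m² → Δh = 7.05 m.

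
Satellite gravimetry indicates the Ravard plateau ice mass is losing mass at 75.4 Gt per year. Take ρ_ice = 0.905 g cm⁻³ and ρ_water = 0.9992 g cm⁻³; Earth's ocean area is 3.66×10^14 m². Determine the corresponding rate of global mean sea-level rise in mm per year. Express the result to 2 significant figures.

ρ_w = 0.9992 g cm⁻³ = 999.2 kg m⁻³. Annual water volume added = 75.4 Gt / ρ_w = 7.540×10^13 kg / 999.2 kg m⁻³ = 7.546×10^10 m³.
Δh per year = 7.546×10^10 / 3.66×10^14 = 2.06×10^-4 m = 0.21 mm.

≈ 0.21 mm/yr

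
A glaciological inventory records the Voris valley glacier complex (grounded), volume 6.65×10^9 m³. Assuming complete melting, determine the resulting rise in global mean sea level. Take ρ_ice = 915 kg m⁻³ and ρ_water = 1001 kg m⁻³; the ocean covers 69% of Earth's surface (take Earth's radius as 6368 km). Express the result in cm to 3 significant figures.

Voris: 6.65×10^9 m³ × (915/1001) = 6.079×10^9 m³ of water.
Spread over 3.52×10^14 m² of ocean, Δh = 6.079×10^9 / 3.52×10^14 = 1.73×10^-5 m = 1.73×10^-3 cm.

≈ 1.73×10^-3 cm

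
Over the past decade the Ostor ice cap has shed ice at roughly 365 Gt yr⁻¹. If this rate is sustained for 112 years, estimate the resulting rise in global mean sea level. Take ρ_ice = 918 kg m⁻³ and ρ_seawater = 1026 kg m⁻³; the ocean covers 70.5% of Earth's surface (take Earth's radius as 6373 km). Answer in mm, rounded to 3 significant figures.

≈ 111 mm

Total mass lost = 365 Gt/yr × 112 yr = 4.088×10^4 Gt = 4.088×10^16 kg.
ρ_w = 1026 kg m⁻³, so water volume = 4.088×10^16 / 1026 = 3.984×10^13 m³.
Δh = 3.984×10^13 / 3.60×10^14 = 0.111 m = 111 mm.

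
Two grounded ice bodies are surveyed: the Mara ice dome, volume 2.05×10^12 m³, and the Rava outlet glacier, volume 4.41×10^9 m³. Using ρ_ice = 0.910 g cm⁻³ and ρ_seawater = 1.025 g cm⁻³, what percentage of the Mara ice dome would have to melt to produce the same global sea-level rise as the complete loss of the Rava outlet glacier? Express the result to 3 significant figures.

Equal sea-level rise means equal mass of meltwater, i.e. equal mass of ice lost.
Ice mass of Rava: 4.013×10^12 kg; ice mass of Mara: 1.865×10^15 kg.
Fraction required = 4.013×10^12 / 1.865×10^15 = 2.15×10^-3 → 0.215 %.

≈ 0.215 %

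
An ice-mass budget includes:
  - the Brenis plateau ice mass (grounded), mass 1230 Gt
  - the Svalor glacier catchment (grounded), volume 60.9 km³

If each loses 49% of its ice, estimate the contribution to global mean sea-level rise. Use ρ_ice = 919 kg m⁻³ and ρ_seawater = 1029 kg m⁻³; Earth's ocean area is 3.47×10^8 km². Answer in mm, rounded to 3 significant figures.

≈ 1.76 mm

Brenis: 0.49 × 1230 Gt = 6.027×10^14 kg; dividing by ρ_w = 1029 kg m⁻³ gives 5.857×10^11 m³ of water.
Svalor: 0.49 × 60.9 km³ × (919/1029) = 26.65 km³ of water.
Total added water ≈ 6.124×10^11 m³ over 3.47×10^14 m² → Δh = 1.76×10^-3 m = 1.76 mm.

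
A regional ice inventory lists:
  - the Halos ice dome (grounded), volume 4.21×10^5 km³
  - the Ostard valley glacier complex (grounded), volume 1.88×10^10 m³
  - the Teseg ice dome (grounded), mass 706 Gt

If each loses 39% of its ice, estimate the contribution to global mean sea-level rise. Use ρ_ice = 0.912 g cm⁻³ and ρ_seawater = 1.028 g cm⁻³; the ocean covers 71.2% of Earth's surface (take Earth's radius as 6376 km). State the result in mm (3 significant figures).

≈ 401 mm

Halos: 0.39 × 4.21×10^5 km³ × (912/1028) = 1.457×10^5 km³ of water.
Ostard: 0.39 × 1.88×10^10 m³ × (912/1028) = 6.505×10^9 m³ of water.
Teseg: 0.39 × 706 Gt = 2.753×10^14 kg; dividing by ρ_w = 1.028 g cm⁻³ = 1028 kg m⁻³ gives 2.678×10^11 m³ of water.
Total added water ≈ 1.459×10^14 m³ over 3.64×10^14 m² → Δh = 0.401 m = 401 mm.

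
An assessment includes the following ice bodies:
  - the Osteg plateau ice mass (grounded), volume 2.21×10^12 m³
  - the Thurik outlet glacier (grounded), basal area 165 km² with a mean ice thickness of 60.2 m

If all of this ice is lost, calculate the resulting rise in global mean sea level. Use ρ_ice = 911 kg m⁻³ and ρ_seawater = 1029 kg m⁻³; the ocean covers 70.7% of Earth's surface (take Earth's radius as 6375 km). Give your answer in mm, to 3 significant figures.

≈ 5.44 mm

Osteg: 2.21×10^12 m³ × (911/1029) = 1.957×10^12 m³ of water.
Thurik: ice volume = 165 km² × 60.2 m = 9.933 km³; 9.933 × (911/1029) = 8.794 km³ of water.
Total added water ≈ 1.965×10^12 m³ over 3.61×10^14 m² → Δh = 5.44×10^-3 m = 5.44 mm.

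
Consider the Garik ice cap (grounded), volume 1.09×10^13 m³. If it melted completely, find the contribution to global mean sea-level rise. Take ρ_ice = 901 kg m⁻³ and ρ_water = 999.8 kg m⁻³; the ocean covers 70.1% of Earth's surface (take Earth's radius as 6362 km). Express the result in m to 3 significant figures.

Garik: 1.09×10^13 m³ × (901/999.8) = 9.823×10^12 m³ of water.
Spread over 3.57×10^14 m² of ocean, Δh = 9.823×10^12 / 3.57×10^14 = 0.0276 m.

≈ 0.0276 m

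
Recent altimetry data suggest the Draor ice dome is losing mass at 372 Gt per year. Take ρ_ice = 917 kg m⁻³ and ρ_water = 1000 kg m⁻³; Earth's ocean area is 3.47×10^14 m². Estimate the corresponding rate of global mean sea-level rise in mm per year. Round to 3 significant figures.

≈ 1.07 mm/yr

ρ_w = 1000 kg m⁻³. Annual water volume added = 372 Gt / ρ_w = 3.720×10^14 kg / 1000 kg m⁻³ = 3.720×10^11 m³.
Δh per year = 3.720×10^11 / 3.47×10^14 = 1.07×10^-3 m = 1.07 mm.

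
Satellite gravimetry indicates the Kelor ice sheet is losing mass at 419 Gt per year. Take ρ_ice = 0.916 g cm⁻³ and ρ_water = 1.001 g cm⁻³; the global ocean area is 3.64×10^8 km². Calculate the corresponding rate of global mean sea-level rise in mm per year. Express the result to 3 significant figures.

≈ 1.15 mm/yr

ρ_w = 1.001 g cm⁻³ = 1001 kg m⁻³. Annual water volume added = 419 Gt / ρ_w = 4.190×10^14 kg / 1001 kg m⁻³ = 4.186×10^11 m³.
Δh per year = 4.186×10^11 / 3.64×10^14 = 1.15×10^-3 m = 1.15 mm.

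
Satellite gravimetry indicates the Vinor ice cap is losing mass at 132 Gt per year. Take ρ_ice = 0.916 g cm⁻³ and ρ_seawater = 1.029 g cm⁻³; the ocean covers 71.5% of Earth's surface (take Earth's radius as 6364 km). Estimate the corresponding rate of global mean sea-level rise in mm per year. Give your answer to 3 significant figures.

≈ 0.353 mm/yr

ρ_w = 1.029 g cm⁻³ = 1029 kg m⁻³. Annual water volume added = 132 Gt / ρ_w = 1.320×10^14 kg / 1029 kg m⁻³ = 1.283×10^11 m³.
Δh per year = 1.283×10^11 / 3.64×10^14 = 3.53×10^-4 m = 0.353 mm.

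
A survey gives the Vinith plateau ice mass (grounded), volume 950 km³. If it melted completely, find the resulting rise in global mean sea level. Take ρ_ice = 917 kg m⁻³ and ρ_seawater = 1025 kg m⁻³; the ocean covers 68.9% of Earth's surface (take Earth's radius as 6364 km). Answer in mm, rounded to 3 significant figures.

Vinith: 950 km³ × (917/1025) = 849.9 km³ of water.
Spread over 3.51×10^14 m² of ocean, Δh = 8.499×10^11 / 3.51×10^14 = 2.42×10^-3 m = 2.42 mm.

≈ 2.42 mm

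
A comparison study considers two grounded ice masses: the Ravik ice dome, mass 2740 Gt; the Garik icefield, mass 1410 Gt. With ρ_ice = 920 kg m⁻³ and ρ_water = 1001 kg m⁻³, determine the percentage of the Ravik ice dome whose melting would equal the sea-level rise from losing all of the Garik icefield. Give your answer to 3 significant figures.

Equal sea-level rise means equal mass of meltwater, i.e. equal mass of ice lost.
Ice mass of Garik: 1.410×10^15 kg; ice mass of Ravik: 2.740×10^15 kg.
Fraction required = 1.410×10^15 / 2.740×10^15 = 0.515 → 51.5 %.

≈ 51.5 %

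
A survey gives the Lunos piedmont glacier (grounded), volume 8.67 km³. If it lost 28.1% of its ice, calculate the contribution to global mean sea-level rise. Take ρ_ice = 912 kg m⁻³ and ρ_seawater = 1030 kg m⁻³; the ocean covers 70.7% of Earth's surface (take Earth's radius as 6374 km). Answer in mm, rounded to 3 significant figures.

Lunos: 0.281 × 8.67 km³ × (912/1030) = 2.157 km³ of water.
Spread over 3.61×10^14 m² of ocean, Δh = 2.157×10^9 / 3.61×10^14 = 5.98×10^-6 m = 5.98×10^-3 mm.

≈ 5.98×10^-3 mm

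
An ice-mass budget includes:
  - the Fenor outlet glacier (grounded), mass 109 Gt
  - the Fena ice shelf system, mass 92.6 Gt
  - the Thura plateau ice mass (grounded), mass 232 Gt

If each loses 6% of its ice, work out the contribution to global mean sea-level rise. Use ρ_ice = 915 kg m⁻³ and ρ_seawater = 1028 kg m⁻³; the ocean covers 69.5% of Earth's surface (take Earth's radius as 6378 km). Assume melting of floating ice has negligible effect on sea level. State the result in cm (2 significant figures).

Fenor: 0.06 × 109 Gt = 6.540×10^12 kg; dividing by ρ_w = 1028 kg m⁻³ gives 6.362×10^9 m³ of water.
The Fena ice shelf system is floating and already displaces its own weight of water, so its melt adds essentially nothing to sea level.
Thura: 0.06 × 232 Gt = 1.392×10^13 kg; dividing by ρ_w = 1028 kg m⁻³ gives 1.354×10^10 m³ of water.
Total added water ≈ 1.990×10^10 m³ over 3.55×10^14 m² → Δh = 5.60×10^-5 m = 5.6×10^-3 cm.

≈ 5.6×10^-3 cm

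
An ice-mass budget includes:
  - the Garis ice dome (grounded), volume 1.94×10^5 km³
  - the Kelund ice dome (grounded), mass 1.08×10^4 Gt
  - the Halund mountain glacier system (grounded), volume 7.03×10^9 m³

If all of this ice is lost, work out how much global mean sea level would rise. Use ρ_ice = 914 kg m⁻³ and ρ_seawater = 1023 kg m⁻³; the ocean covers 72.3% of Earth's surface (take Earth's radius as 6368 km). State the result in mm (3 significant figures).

≈ 499 mm

Garis: 1.94×10^5 km³ × (914/1023) = 1.733×10^5 km³ of water.
Kelund: 1.08×10^4 Gt = 1.080×10^16 kg; dividing by ρ_w = 1023 kg m⁻³ gives 1.056×10^13 m³ of water.
Halund: 7.03×10^9 m³ × (914/1023) = 6.281×10^9 m³ of water.
Total added water ≈ 1.839×10^14 m³ over 3.68×10^14 m² → Δh = 0.499 m = 499 mm.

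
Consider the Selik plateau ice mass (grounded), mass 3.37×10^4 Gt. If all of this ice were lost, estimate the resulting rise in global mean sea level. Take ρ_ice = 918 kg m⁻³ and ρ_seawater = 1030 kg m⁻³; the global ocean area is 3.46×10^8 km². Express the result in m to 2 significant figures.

Selik: 3.37×10^4 Gt = 3.370×10^16 kg; dividing by ρ_w = 1030 kg m⁻³ gives 3.272×10^13 m³ of water.
Spread over 3.46×10^14 m² of ocean, Δh = 3.272×10^13 / 3.46×10^14 = 0.0946 m.

≈ 0.095 m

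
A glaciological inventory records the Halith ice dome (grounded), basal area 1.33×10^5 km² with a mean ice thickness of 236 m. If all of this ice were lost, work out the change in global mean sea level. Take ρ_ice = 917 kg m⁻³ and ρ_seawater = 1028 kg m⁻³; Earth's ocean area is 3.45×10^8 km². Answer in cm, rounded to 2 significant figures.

Halith: ice volume = 1.33×10^5 km² × 236 m = 3.139×10^4 km³; 3.139×10^4 × (917/1028) = 2.800×10^4 km³ of water.
Spread over 3.45×10^14 m² of ocean, Δh = 2.800×10^13 / 3.45×10^14 = 0.0812 m = 8.1 cm.

≈ 8.1 cm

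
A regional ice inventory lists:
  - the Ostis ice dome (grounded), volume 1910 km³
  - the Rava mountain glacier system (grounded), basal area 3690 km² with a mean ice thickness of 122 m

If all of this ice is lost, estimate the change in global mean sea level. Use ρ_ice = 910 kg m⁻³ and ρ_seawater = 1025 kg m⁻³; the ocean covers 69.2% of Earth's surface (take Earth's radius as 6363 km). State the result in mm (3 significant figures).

≈ 5.95 mm

Ostis: 1910 km³ × (910/1025) = 1696 km³ of water.
Rava: ice volume = 3690 km² × 122 m = 450.2 km³; 450.2 × (910/1025) = 399.7 km³ of water.
Total added water ≈ 2.095×10^12 m³ over 3.52×10^14 m² → Δh = 5.95×10^-3 m = 5.95 mm.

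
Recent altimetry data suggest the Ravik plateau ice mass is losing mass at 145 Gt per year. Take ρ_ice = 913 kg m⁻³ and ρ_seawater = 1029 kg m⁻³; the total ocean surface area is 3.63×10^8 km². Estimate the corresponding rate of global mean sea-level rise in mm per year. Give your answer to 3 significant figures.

≈ 0.388 mm/yr

ρ_w = 1029 kg m⁻³. Annual water volume added = 145 Gt / ρ_w = 1.450×10^14 kg / 1029 kg m⁻³ = 1.409×10^11 m³.
Δh per year = 1.409×10^11 / 3.63×10^14 = 3.88×10^-4 m = 0.388 mm.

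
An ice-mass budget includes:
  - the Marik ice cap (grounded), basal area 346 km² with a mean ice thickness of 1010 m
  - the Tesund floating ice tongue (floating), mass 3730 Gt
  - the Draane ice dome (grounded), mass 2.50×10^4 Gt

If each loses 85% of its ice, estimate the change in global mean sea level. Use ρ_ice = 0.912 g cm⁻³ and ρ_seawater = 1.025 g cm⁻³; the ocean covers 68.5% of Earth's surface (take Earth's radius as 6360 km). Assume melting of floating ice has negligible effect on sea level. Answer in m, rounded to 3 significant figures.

≈ 0.0603 m

Marik: ice volume = 346 km² × 1010 m = 349.5 km³; 0.85 × 349.5 × (912/1025) = 264.3 km³ of water.
The Tesund floating ice tongue is floating and already displaces its own weight of water, so its melt adds essentially nothing to sea level.
Draane: 0.85 × 2.50×10^4 Gt = 2.125×10^16 kg; dividing by ρ_w = 1.025 g cm⁻³ = 1025 kg m⁻³ gives 2.073×10^13 m³ of water.
Total added water ≈ 2.100×10^13 m³ over 3.48×10^14 m² → Δh = 0.0603 m.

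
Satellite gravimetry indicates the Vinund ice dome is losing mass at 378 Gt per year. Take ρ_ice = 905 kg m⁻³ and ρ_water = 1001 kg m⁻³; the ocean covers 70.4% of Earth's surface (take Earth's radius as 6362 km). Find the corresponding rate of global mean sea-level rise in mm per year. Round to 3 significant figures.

≈ 1.05 mm/yr

ρ_w = 1001 kg m⁻³. Annual water volume added = 378 Gt / ρ_w = 3.780×10^14 kg / 1001 kg m⁻³ = 3.776×10^11 m³.
Δh per year = 3.776×10^11 / 3.58×10^14 = 1.05×10^-3 m = 1.05 mm.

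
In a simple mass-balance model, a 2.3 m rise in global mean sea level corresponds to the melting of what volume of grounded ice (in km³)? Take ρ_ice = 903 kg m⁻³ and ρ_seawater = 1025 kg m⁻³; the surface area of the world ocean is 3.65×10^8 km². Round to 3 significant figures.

≈ 9.53×10^5 km³

Required water volume = Δh × A = 2.3 m × 3.65×10^14 m² = 8.395×10^14 m³ = 8.395×10^5 km³.
Ice volume = water volume × ρ_w/ρ_ice = 8.395×10^5 × 1025/903 = 9.53×10^5 km³.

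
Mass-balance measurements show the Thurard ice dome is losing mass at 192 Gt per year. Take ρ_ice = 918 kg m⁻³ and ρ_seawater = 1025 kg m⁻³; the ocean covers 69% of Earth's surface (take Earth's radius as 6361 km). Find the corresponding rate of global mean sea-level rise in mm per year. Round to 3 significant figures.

≈ 0.534 mm/yr

ρ_w = 1025 kg m⁻³. Annual water volume added = 192 Gt / ρ_w = 1.920×10^14 kg / 1025 kg m⁻³ = 1.873×10^11 m³.
Δh per year = 1.873×10^11 / 3.51×10^14 = 5.34×10^-4 m = 0.534 mm.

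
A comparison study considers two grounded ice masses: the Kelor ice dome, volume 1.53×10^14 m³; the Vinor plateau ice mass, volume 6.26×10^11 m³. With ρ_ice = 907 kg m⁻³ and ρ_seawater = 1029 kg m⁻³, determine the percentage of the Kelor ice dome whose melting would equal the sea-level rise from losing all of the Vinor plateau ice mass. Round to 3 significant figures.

Equal sea-level rise means equal mass of meltwater, i.e. equal mass of ice lost.
Ice mass of Vinor: 5.678×10^14 kg; ice mass of Kelor: 1.388×10^17 kg.
Fraction required = 5.678×10^14 / 1.388×10^17 = 4.09×10^-3 → 0.409 %.

≈ 0.409 %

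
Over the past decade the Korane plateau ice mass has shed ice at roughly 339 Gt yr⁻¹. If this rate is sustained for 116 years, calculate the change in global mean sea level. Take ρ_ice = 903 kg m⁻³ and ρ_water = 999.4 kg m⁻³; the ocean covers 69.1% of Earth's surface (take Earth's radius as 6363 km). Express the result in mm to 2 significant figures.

≈ 110 mm

Total mass lost = 339 Gt/yr × 116 yr = 3.932×10^4 Gt = 3.932×10^16 kg.
ρ_w = 999.4 kg m⁻³, so water volume = 3.932×10^16 / 999.4 = 3.935×10^13 m³.
Δh = 3.935×10^13 / 3.52×10^14 = 0.112 m = 110 mm.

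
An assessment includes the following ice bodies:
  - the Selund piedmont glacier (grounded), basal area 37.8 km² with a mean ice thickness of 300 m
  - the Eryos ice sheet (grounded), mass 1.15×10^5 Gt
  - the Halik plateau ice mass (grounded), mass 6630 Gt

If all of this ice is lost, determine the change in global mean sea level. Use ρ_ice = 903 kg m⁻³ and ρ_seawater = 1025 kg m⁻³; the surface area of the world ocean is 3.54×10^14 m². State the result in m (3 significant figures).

Selund: ice volume = 37.8 km² × 300 m = 11.34 km³; 11.34 × (903/1025) = 9.990 km³ of water.
Eryos: 1.15×10^5 Gt = 1.150×10^17 kg; dividing by ρ_w = 1025 kg m⁻³ gives 1.122×10^14 m³ of water.
Halik: 6630 Gt = 6.630×10^15 kg; dividing by ρ_w = 1025 kg m⁻³ gives 6.468×10^12 m³ of water.
Total added water ≈ 1.187×10^14 m³ over 3.54×10^14 m² → Δh = 0.335 m.

≈ 0.335 m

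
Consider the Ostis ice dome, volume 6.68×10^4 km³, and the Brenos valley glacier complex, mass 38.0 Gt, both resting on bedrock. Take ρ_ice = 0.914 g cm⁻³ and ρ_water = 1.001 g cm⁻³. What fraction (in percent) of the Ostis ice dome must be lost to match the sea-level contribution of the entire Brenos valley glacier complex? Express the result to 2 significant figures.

Equal sea-level rise means equal mass of meltwater, i.e. equal mass of ice lost.
Ice mass of Brenos: 3.800×10^13 kg; ice mass of Ostis: 6.106×10^16 kg.
Fraction required = 3.800×10^13 / 6.106×10^16 = 6.22×10^-4 → 0.062 %.

≈ 0.062 %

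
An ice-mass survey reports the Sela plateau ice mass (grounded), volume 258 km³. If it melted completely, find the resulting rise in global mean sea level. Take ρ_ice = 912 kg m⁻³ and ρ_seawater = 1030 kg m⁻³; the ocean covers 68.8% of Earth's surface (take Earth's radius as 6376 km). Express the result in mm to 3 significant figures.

≈ 0.650 mm

Sela: 258 km³ × (912/1030) = 228.4 km³ of water.
Spread over 3.51×10^14 m² of ocean, Δh = 2.284×10^11 / 3.51×10^14 = 6.50×10^-4 m = 0.650 mm.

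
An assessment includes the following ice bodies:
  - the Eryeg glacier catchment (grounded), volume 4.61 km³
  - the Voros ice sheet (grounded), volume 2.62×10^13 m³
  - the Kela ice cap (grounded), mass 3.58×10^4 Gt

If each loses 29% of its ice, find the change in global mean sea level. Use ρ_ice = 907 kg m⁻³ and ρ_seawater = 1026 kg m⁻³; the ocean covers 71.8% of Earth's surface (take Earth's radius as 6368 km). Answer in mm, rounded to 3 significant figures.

≈ 46.0 mm

Eryeg: 0.29 × 4.61 km³ × (907/1026) = 1.182 km³ of water.
Voros: 0.29 × 2.62×10^13 m³ × (907/1026) = 6.717×10^12 m³ of water.
Kela: 0.29 × 3.58×10^4 Gt = 1.038×10^16 kg; dividing by ρ_w = 1026 kg m⁻³ gives 1.012×10^13 m³ of water.
Total added water ≈ 1.684×10^13 m³ over 3.66×10^14 m² → Δh = 0.0460 m = 46.0 mm.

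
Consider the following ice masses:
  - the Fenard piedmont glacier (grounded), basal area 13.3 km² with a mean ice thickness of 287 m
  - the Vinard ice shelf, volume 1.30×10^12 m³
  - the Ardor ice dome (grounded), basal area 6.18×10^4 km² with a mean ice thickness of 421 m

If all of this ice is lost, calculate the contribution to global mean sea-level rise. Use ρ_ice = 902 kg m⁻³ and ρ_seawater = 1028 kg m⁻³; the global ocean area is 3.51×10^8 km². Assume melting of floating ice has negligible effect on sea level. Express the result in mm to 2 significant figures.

Fenard: ice volume = 13.3 km² × 287 m = 3.817 km³; 3.817 × (902/1028) = 3.349 km³ of water.
The Vinard ice shelf is floating and already displaces its own weight of water, so its melt adds essentially nothing to sea level.
Ardor: ice volume = 6.18×10^4 km² × 421 m = 2.602×10^4 km³; 2.602×10^4 × (902/1028) = 2.283×10^4 km³ of water.
Total added water ≈ 2.283×10^13 m³ over 3.51×10^14 m² → Δh = 0.0650 m = 65 mm.

≈ 65 mm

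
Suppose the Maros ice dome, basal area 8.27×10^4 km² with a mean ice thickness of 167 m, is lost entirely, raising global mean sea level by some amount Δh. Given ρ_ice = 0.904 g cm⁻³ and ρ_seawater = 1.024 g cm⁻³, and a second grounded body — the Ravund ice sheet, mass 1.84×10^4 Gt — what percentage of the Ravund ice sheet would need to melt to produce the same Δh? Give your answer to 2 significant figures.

≈ 68 %

Equal sea-level rise means equal mass of meltwater, i.e. equal mass of ice lost.
Ice mass of Maros: 1.249×10^16 kg; ice mass of Ravund: 1.840×10^16 kg.
Fraction required = 1.249×10^16 / 1.840×10^16 = 0.679 → 68 %.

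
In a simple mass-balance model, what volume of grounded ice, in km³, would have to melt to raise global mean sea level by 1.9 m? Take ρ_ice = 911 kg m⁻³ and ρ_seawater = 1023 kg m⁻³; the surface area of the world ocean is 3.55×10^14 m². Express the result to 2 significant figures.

Required water volume = Δh × A = 1.9 m × 3.55×10^14 m² = 6.745×10^14 m³ = 6.745×10^5 km³.
Ice volume = water volume × ρ_w/ρ_ice = 6.745×10^5 × 1023/911 = 7.6×10^5 km³.

≈ 7.6×10^5 km³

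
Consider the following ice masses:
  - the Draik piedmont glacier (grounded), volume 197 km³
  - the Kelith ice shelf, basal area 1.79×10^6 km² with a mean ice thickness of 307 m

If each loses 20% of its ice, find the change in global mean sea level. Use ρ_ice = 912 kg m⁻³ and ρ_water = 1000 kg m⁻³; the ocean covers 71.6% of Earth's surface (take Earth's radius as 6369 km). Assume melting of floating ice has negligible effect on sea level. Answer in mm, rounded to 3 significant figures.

≈ 0.0985 mm

Draik: 0.2 × 197 km³ × (912/1000) = 35.93 km³ of water.
The Kelith ice shelf is floating and already displaces its own weight of water, so its melt adds essentially nothing to sea level.
Total added water ≈ 3.593×10^10 m³ over 3.65×10^14 m² → Δh = 9.85×10^-5 m = 0.0985 mm.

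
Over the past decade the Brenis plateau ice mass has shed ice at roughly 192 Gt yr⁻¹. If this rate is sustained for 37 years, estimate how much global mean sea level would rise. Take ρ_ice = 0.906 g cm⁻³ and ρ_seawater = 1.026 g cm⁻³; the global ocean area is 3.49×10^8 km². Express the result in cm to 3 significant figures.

≈ 1.98 cm

Total mass lost = 192 Gt/yr × 37 yr = 7104 Gt = 7.104×10^15 kg.
ρ_w = 1.026 g cm⁻³ = 1026 kg m⁻³, so water volume = 7.104×10^15 / 1026 = 6.924×10^12 m³.
Δh = 6.924×10^12 / 3.49×10^14 = 0.0198 m = 1.98 cm.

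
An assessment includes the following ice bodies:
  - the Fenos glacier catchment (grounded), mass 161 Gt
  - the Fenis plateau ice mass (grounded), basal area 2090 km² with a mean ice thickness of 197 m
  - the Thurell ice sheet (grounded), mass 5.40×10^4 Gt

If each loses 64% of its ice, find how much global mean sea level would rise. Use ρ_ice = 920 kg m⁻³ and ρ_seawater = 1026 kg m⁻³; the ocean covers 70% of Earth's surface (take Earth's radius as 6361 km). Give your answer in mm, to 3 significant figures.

≈ 95.6 mm

Fenos: 0.64 × 161 Gt = 1.030×10^14 kg; dividing by ρ_w = 1026 kg m⁻³ gives 1.004×10^11 m³ of water.
Fenis: ice volume = 2090 km² × 197 m = 411.7 km³; 0.64 × 411.7 × (920/1026) = 236.3 km³ of water.
Thurell: 0.64 × 5.40×10^4 Gt = 3.456×10^16 kg; dividing by ρ_w = 1026 kg m⁻³ gives 3.368×10^13 m³ of water.
Total added water ≈ 3.402×10^13 m³ over 3.56×10^14 m² → Δh = 0.0956 m = 95.6 mm.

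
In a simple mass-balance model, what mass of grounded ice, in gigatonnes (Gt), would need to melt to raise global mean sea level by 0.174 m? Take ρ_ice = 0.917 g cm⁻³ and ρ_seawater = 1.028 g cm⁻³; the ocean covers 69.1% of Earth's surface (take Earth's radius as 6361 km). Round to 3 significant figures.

Required water volume = Δh × A = 0.174 m × 3.51×10^14 m² = 6.113×10^13 m³.
ρ_w = 1.028 g cm⁻³ = 1028 kg m⁻³, so the mass of water = 6.113×10^13 m³ × 1028 kg m⁻³ = 6.285×10^16 kg = 6.28×10^4 Gt (and the same mass of ice, by conservation).

≈ 6.28×10^4 Gt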